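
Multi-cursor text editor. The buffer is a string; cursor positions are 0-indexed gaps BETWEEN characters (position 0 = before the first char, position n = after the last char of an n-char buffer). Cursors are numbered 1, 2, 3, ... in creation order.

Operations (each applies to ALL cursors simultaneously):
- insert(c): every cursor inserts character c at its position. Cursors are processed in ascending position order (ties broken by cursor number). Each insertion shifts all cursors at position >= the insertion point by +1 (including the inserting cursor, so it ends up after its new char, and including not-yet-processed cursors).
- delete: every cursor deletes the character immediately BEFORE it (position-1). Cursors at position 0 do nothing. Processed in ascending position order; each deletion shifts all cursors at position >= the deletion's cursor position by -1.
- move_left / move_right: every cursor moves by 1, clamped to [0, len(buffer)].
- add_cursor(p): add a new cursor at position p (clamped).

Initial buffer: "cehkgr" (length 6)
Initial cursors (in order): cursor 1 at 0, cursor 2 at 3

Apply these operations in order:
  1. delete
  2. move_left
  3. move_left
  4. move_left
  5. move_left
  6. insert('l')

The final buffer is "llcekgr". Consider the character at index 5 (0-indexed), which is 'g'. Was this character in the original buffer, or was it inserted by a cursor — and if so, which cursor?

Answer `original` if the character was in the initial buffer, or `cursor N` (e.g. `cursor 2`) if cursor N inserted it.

Answer: original

Derivation:
After op 1 (delete): buffer="cekgr" (len 5), cursors c1@0 c2@2, authorship .....
After op 2 (move_left): buffer="cekgr" (len 5), cursors c1@0 c2@1, authorship .....
After op 3 (move_left): buffer="cekgr" (len 5), cursors c1@0 c2@0, authorship .....
After op 4 (move_left): buffer="cekgr" (len 5), cursors c1@0 c2@0, authorship .....
After op 5 (move_left): buffer="cekgr" (len 5), cursors c1@0 c2@0, authorship .....
After op 6 (insert('l')): buffer="llcekgr" (len 7), cursors c1@2 c2@2, authorship 12.....
Authorship (.=original, N=cursor N): 1 2 . . . . .
Index 5: author = original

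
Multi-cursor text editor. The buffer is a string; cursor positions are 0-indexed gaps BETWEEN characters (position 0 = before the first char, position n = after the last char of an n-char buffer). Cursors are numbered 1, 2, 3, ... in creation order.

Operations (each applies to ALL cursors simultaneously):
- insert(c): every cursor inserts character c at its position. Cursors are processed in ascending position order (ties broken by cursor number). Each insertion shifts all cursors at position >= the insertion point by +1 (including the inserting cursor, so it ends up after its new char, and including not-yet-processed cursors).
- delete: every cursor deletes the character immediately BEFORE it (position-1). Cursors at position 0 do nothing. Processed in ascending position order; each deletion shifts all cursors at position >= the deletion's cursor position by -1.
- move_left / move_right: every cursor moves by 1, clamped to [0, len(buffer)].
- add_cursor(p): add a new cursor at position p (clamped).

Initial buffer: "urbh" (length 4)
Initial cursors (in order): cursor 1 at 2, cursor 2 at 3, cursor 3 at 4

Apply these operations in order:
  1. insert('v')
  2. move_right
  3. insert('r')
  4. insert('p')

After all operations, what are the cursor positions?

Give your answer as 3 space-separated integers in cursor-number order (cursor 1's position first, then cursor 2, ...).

Answer: 6 10 13

Derivation:
After op 1 (insert('v')): buffer="urvbvhv" (len 7), cursors c1@3 c2@5 c3@7, authorship ..1.2.3
After op 2 (move_right): buffer="urvbvhv" (len 7), cursors c1@4 c2@6 c3@7, authorship ..1.2.3
After op 3 (insert('r')): buffer="urvbrvhrvr" (len 10), cursors c1@5 c2@8 c3@10, authorship ..1.12.233
After op 4 (insert('p')): buffer="urvbrpvhrpvrp" (len 13), cursors c1@6 c2@10 c3@13, authorship ..1.112.22333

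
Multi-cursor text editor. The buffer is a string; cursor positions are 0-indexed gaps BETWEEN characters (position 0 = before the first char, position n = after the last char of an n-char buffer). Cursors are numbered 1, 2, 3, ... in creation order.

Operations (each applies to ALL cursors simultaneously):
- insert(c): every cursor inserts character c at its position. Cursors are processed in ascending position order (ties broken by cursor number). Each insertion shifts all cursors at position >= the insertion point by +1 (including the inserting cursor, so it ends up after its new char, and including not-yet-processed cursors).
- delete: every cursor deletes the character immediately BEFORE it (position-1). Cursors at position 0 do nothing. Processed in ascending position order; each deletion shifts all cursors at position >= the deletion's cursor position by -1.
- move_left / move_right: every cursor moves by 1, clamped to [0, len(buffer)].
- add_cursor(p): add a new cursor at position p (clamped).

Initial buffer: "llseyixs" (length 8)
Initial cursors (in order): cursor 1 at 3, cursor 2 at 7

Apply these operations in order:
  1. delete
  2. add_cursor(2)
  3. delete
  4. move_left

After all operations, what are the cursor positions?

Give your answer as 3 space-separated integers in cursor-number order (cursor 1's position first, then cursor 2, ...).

Answer: 0 1 0

Derivation:
After op 1 (delete): buffer="lleyis" (len 6), cursors c1@2 c2@5, authorship ......
After op 2 (add_cursor(2)): buffer="lleyis" (len 6), cursors c1@2 c3@2 c2@5, authorship ......
After op 3 (delete): buffer="eys" (len 3), cursors c1@0 c3@0 c2@2, authorship ...
After op 4 (move_left): buffer="eys" (len 3), cursors c1@0 c3@0 c2@1, authorship ...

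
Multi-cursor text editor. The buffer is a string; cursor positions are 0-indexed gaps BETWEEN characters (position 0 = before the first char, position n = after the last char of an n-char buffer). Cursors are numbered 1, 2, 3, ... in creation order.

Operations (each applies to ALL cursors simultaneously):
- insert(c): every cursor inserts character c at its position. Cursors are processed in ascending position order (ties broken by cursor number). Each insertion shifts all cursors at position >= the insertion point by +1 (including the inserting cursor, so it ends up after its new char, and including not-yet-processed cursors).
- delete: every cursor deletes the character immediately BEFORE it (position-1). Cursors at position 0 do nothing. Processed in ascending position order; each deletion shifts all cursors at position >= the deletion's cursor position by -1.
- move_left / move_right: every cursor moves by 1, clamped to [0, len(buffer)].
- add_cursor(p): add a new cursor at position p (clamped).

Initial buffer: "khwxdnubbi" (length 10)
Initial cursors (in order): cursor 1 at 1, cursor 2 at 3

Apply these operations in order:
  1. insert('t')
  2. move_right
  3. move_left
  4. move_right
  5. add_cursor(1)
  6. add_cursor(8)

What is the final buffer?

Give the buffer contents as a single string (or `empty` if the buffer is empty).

After op 1 (insert('t')): buffer="kthwtxdnubbi" (len 12), cursors c1@2 c2@5, authorship .1..2.......
After op 2 (move_right): buffer="kthwtxdnubbi" (len 12), cursors c1@3 c2@6, authorship .1..2.......
After op 3 (move_left): buffer="kthwtxdnubbi" (len 12), cursors c1@2 c2@5, authorship .1..2.......
After op 4 (move_right): buffer="kthwtxdnubbi" (len 12), cursors c1@3 c2@6, authorship .1..2.......
After op 5 (add_cursor(1)): buffer="kthwtxdnubbi" (len 12), cursors c3@1 c1@3 c2@6, authorship .1..2.......
After op 6 (add_cursor(8)): buffer="kthwtxdnubbi" (len 12), cursors c3@1 c1@3 c2@6 c4@8, authorship .1..2.......

Answer: kthwtxdnubbi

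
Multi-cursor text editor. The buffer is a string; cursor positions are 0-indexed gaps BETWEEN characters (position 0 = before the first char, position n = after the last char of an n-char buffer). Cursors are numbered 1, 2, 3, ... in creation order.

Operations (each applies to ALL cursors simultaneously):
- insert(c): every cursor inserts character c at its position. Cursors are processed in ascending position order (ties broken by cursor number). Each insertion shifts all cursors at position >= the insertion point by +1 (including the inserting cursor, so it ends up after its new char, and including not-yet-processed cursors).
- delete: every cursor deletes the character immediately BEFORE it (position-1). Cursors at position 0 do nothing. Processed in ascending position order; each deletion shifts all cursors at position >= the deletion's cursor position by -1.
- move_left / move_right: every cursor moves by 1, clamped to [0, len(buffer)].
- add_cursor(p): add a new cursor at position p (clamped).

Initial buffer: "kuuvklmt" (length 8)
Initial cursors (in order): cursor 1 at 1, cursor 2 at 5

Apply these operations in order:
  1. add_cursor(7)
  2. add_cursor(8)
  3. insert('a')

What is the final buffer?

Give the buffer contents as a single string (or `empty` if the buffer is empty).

Answer: kauuvkalmata

Derivation:
After op 1 (add_cursor(7)): buffer="kuuvklmt" (len 8), cursors c1@1 c2@5 c3@7, authorship ........
After op 2 (add_cursor(8)): buffer="kuuvklmt" (len 8), cursors c1@1 c2@5 c3@7 c4@8, authorship ........
After op 3 (insert('a')): buffer="kauuvkalmata" (len 12), cursors c1@2 c2@7 c3@10 c4@12, authorship .1....2..3.4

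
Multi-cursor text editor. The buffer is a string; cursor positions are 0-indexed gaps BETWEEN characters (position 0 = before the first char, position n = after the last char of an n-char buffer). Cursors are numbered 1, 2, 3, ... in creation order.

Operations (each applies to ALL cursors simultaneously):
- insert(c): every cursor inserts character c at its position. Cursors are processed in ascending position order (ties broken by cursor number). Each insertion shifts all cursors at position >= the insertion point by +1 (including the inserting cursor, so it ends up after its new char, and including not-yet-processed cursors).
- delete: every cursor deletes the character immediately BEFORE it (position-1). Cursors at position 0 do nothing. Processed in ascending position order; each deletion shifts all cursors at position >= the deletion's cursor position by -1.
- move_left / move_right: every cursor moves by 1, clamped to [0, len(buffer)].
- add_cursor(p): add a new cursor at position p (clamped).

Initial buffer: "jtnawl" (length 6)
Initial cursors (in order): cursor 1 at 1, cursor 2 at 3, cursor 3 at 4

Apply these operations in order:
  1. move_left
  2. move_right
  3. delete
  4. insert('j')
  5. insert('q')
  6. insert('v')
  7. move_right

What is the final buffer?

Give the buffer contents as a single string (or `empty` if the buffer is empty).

Answer: jqvtjjqqvvwl

Derivation:
After op 1 (move_left): buffer="jtnawl" (len 6), cursors c1@0 c2@2 c3@3, authorship ......
After op 2 (move_right): buffer="jtnawl" (len 6), cursors c1@1 c2@3 c3@4, authorship ......
After op 3 (delete): buffer="twl" (len 3), cursors c1@0 c2@1 c3@1, authorship ...
After op 4 (insert('j')): buffer="jtjjwl" (len 6), cursors c1@1 c2@4 c3@4, authorship 1.23..
After op 5 (insert('q')): buffer="jqtjjqqwl" (len 9), cursors c1@2 c2@7 c3@7, authorship 11.2323..
After op 6 (insert('v')): buffer="jqvtjjqqvvwl" (len 12), cursors c1@3 c2@10 c3@10, authorship 111.232323..
After op 7 (move_right): buffer="jqvtjjqqvvwl" (len 12), cursors c1@4 c2@11 c3@11, authorship 111.232323..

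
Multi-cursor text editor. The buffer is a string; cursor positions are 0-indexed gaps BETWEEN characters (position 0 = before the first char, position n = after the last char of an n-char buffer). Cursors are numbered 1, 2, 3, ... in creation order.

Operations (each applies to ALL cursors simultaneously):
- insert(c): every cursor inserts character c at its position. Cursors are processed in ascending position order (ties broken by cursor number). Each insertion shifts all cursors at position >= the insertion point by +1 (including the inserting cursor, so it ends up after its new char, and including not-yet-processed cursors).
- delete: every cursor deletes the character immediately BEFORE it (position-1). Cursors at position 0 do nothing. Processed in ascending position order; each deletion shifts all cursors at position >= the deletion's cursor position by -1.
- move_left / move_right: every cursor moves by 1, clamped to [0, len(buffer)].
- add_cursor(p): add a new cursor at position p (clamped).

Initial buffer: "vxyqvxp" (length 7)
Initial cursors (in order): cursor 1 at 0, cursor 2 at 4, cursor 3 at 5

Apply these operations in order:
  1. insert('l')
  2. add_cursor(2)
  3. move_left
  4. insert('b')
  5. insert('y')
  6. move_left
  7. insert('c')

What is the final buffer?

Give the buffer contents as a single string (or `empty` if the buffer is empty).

Answer: bcylbcyvxyqbcylvbcylxp

Derivation:
After op 1 (insert('l')): buffer="lvxyqlvlxp" (len 10), cursors c1@1 c2@6 c3@8, authorship 1....2.3..
After op 2 (add_cursor(2)): buffer="lvxyqlvlxp" (len 10), cursors c1@1 c4@2 c2@6 c3@8, authorship 1....2.3..
After op 3 (move_left): buffer="lvxyqlvlxp" (len 10), cursors c1@0 c4@1 c2@5 c3@7, authorship 1....2.3..
After op 4 (insert('b')): buffer="blbvxyqblvblxp" (len 14), cursors c1@1 c4@3 c2@8 c3@11, authorship 114....22.33..
After op 5 (insert('y')): buffer="bylbyvxyqbylvbylxp" (len 18), cursors c1@2 c4@5 c2@11 c3@15, authorship 11144....222.333..
After op 6 (move_left): buffer="bylbyvxyqbylvbylxp" (len 18), cursors c1@1 c4@4 c2@10 c3@14, authorship 11144....222.333..
After op 7 (insert('c')): buffer="bcylbcyvxyqbcylvbcylxp" (len 22), cursors c1@2 c4@6 c2@13 c3@18, authorship 1111444....2222.3333..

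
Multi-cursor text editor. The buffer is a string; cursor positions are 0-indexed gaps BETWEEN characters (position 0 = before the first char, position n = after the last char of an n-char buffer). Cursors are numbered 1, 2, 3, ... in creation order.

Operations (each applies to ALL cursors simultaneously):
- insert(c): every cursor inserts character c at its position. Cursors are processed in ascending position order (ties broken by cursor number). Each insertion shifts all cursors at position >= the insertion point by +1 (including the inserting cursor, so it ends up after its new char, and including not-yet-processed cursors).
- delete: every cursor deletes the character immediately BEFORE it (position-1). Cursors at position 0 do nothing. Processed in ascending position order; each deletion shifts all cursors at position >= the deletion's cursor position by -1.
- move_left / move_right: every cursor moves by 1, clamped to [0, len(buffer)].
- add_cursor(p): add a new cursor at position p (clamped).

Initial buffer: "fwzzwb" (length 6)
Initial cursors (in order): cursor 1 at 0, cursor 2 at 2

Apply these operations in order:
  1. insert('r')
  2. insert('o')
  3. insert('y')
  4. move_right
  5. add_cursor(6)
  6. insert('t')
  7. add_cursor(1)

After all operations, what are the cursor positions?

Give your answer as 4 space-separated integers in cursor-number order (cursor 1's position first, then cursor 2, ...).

After op 1 (insert('r')): buffer="rfwrzzwb" (len 8), cursors c1@1 c2@4, authorship 1..2....
After op 2 (insert('o')): buffer="rofwrozzwb" (len 10), cursors c1@2 c2@6, authorship 11..22....
After op 3 (insert('y')): buffer="royfwroyzzwb" (len 12), cursors c1@3 c2@8, authorship 111..222....
After op 4 (move_right): buffer="royfwroyzzwb" (len 12), cursors c1@4 c2@9, authorship 111..222....
After op 5 (add_cursor(6)): buffer="royfwroyzzwb" (len 12), cursors c1@4 c3@6 c2@9, authorship 111..222....
After op 6 (insert('t')): buffer="royftwrtoyztzwb" (len 15), cursors c1@5 c3@8 c2@12, authorship 111.1.2322.2...
After op 7 (add_cursor(1)): buffer="royftwrtoyztzwb" (len 15), cursors c4@1 c1@5 c3@8 c2@12, authorship 111.1.2322.2...

Answer: 5 12 8 1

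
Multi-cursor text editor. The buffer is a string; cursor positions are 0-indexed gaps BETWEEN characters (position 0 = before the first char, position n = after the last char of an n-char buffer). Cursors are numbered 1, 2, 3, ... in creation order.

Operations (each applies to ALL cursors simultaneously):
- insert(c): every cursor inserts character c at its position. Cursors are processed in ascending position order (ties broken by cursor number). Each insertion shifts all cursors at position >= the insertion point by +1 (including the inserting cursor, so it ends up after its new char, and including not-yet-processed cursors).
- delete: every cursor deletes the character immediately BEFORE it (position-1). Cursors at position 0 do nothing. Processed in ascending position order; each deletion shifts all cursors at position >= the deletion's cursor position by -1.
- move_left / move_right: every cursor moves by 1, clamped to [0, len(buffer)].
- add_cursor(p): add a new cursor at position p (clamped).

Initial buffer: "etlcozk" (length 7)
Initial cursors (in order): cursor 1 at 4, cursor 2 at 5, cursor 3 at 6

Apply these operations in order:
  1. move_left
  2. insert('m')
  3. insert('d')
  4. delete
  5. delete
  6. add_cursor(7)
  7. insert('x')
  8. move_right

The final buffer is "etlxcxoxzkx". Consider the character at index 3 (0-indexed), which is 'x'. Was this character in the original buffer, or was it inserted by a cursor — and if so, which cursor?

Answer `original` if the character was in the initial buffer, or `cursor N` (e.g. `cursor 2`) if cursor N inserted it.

Answer: cursor 1

Derivation:
After op 1 (move_left): buffer="etlcozk" (len 7), cursors c1@3 c2@4 c3@5, authorship .......
After op 2 (insert('m')): buffer="etlmcmomzk" (len 10), cursors c1@4 c2@6 c3@8, authorship ...1.2.3..
After op 3 (insert('d')): buffer="etlmdcmdomdzk" (len 13), cursors c1@5 c2@8 c3@11, authorship ...11.22.33..
After op 4 (delete): buffer="etlmcmomzk" (len 10), cursors c1@4 c2@6 c3@8, authorship ...1.2.3..
After op 5 (delete): buffer="etlcozk" (len 7), cursors c1@3 c2@4 c3@5, authorship .......
After op 6 (add_cursor(7)): buffer="etlcozk" (len 7), cursors c1@3 c2@4 c3@5 c4@7, authorship .......
After op 7 (insert('x')): buffer="etlxcxoxzkx" (len 11), cursors c1@4 c2@6 c3@8 c4@11, authorship ...1.2.3..4
After op 8 (move_right): buffer="etlxcxoxzkx" (len 11), cursors c1@5 c2@7 c3@9 c4@11, authorship ...1.2.3..4
Authorship (.=original, N=cursor N): . . . 1 . 2 . 3 . . 4
Index 3: author = 1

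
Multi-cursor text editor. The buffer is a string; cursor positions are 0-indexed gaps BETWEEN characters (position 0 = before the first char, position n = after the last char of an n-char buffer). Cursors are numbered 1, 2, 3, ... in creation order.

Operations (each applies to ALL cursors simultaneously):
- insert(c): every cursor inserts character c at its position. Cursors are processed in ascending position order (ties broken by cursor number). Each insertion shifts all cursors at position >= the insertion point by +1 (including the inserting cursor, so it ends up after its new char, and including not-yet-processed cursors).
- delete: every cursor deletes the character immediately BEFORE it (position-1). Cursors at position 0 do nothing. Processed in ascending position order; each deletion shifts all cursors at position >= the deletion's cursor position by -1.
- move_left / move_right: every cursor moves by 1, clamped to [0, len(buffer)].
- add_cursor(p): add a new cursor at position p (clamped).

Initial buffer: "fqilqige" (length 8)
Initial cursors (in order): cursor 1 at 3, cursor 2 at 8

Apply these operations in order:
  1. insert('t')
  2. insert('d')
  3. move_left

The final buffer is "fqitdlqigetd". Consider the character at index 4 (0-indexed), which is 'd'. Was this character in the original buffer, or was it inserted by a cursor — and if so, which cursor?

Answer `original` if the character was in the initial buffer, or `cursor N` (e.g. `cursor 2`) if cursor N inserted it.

After op 1 (insert('t')): buffer="fqitlqiget" (len 10), cursors c1@4 c2@10, authorship ...1.....2
After op 2 (insert('d')): buffer="fqitdlqigetd" (len 12), cursors c1@5 c2@12, authorship ...11.....22
After op 3 (move_left): buffer="fqitdlqigetd" (len 12), cursors c1@4 c2@11, authorship ...11.....22
Authorship (.=original, N=cursor N): . . . 1 1 . . . . . 2 2
Index 4: author = 1

Answer: cursor 1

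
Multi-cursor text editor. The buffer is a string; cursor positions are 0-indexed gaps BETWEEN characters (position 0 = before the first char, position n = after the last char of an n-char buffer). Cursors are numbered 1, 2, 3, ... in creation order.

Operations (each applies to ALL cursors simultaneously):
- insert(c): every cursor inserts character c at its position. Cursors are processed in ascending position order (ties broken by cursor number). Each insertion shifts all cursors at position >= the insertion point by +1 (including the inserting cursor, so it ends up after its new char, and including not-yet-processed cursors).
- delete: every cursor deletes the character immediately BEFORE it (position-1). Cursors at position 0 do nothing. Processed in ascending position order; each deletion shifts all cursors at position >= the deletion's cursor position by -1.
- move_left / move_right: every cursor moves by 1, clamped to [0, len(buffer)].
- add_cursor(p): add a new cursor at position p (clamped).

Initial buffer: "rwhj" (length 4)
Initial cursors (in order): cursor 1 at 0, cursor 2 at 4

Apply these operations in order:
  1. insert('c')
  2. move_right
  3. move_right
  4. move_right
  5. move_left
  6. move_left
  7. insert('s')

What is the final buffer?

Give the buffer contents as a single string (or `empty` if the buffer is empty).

After op 1 (insert('c')): buffer="crwhjc" (len 6), cursors c1@1 c2@6, authorship 1....2
After op 2 (move_right): buffer="crwhjc" (len 6), cursors c1@2 c2@6, authorship 1....2
After op 3 (move_right): buffer="crwhjc" (len 6), cursors c1@3 c2@6, authorship 1....2
After op 4 (move_right): buffer="crwhjc" (len 6), cursors c1@4 c2@6, authorship 1....2
After op 5 (move_left): buffer="crwhjc" (len 6), cursors c1@3 c2@5, authorship 1....2
After op 6 (move_left): buffer="crwhjc" (len 6), cursors c1@2 c2@4, authorship 1....2
After op 7 (insert('s')): buffer="crswhsjc" (len 8), cursors c1@3 c2@6, authorship 1.1..2.2

Answer: crswhsjc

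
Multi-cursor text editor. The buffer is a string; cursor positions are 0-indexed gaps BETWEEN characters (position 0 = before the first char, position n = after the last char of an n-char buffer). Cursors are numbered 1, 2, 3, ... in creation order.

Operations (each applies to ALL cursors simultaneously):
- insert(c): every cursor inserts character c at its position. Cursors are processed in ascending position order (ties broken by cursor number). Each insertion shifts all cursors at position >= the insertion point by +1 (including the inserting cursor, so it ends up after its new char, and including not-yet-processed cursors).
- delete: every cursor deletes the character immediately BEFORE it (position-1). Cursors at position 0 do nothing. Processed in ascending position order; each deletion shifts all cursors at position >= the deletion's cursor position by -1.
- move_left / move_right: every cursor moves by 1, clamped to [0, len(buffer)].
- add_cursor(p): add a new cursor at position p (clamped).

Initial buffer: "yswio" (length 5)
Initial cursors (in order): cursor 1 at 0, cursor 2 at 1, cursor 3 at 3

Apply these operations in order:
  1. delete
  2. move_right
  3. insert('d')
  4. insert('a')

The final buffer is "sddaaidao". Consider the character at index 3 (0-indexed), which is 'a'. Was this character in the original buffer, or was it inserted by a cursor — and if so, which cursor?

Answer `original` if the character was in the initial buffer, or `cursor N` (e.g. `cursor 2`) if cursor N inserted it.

Answer: cursor 1

Derivation:
After op 1 (delete): buffer="sio" (len 3), cursors c1@0 c2@0 c3@1, authorship ...
After op 2 (move_right): buffer="sio" (len 3), cursors c1@1 c2@1 c3@2, authorship ...
After op 3 (insert('d')): buffer="sddido" (len 6), cursors c1@3 c2@3 c3@5, authorship .12.3.
After op 4 (insert('a')): buffer="sddaaidao" (len 9), cursors c1@5 c2@5 c3@8, authorship .1212.33.
Authorship (.=original, N=cursor N): . 1 2 1 2 . 3 3 .
Index 3: author = 1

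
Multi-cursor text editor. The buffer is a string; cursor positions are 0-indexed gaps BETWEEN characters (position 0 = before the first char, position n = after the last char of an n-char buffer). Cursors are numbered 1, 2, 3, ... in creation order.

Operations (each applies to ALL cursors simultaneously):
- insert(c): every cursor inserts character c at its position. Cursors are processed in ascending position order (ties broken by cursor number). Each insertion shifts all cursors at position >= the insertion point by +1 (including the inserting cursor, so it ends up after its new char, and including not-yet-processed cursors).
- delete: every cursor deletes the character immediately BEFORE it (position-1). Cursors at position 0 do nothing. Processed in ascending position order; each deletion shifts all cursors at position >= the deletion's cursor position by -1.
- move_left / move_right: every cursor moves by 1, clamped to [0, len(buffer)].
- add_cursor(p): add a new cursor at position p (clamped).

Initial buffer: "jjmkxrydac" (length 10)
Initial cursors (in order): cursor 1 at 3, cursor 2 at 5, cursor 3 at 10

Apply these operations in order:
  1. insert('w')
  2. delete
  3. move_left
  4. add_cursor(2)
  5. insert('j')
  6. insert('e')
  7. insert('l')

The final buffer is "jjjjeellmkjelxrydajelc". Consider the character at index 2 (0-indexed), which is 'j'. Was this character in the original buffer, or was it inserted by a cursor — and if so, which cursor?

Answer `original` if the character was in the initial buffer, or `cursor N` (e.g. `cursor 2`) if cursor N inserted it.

Answer: cursor 1

Derivation:
After op 1 (insert('w')): buffer="jjmwkxwrydacw" (len 13), cursors c1@4 c2@7 c3@13, authorship ...1..2.....3
After op 2 (delete): buffer="jjmkxrydac" (len 10), cursors c1@3 c2@5 c3@10, authorship ..........
After op 3 (move_left): buffer="jjmkxrydac" (len 10), cursors c1@2 c2@4 c3@9, authorship ..........
After op 4 (add_cursor(2)): buffer="jjmkxrydac" (len 10), cursors c1@2 c4@2 c2@4 c3@9, authorship ..........
After op 5 (insert('j')): buffer="jjjjmkjxrydajc" (len 14), cursors c1@4 c4@4 c2@7 c3@13, authorship ..14..2.....3.
After op 6 (insert('e')): buffer="jjjjeemkjexrydajec" (len 18), cursors c1@6 c4@6 c2@10 c3@17, authorship ..1414..22.....33.
After op 7 (insert('l')): buffer="jjjjeellmkjelxrydajelc" (len 22), cursors c1@8 c4@8 c2@13 c3@21, authorship ..141414..222.....333.
Authorship (.=original, N=cursor N): . . 1 4 1 4 1 4 . . 2 2 2 . . . . . 3 3 3 .
Index 2: author = 1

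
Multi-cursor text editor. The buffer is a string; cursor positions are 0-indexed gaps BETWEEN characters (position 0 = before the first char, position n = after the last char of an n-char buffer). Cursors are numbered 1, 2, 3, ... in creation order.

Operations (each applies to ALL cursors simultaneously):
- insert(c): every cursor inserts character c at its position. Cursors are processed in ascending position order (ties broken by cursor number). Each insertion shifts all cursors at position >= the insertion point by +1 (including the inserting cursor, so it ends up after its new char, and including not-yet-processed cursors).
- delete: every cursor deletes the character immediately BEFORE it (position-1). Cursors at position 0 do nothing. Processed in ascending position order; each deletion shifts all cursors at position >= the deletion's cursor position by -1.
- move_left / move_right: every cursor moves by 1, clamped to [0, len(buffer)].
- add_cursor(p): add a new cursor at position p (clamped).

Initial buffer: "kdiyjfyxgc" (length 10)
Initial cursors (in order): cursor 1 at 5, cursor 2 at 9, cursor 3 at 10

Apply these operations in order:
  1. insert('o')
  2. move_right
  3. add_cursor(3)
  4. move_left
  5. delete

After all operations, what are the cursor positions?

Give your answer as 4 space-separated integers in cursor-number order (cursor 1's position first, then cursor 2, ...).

After op 1 (insert('o')): buffer="kdiyjofyxgoco" (len 13), cursors c1@6 c2@11 c3@13, authorship .....1....2.3
After op 2 (move_right): buffer="kdiyjofyxgoco" (len 13), cursors c1@7 c2@12 c3@13, authorship .....1....2.3
After op 3 (add_cursor(3)): buffer="kdiyjofyxgoco" (len 13), cursors c4@3 c1@7 c2@12 c3@13, authorship .....1....2.3
After op 4 (move_left): buffer="kdiyjofyxgoco" (len 13), cursors c4@2 c1@6 c2@11 c3@12, authorship .....1....2.3
After op 5 (delete): buffer="kiyjfyxgo" (len 9), cursors c4@1 c1@4 c2@8 c3@8, authorship ........3

Answer: 4 8 8 1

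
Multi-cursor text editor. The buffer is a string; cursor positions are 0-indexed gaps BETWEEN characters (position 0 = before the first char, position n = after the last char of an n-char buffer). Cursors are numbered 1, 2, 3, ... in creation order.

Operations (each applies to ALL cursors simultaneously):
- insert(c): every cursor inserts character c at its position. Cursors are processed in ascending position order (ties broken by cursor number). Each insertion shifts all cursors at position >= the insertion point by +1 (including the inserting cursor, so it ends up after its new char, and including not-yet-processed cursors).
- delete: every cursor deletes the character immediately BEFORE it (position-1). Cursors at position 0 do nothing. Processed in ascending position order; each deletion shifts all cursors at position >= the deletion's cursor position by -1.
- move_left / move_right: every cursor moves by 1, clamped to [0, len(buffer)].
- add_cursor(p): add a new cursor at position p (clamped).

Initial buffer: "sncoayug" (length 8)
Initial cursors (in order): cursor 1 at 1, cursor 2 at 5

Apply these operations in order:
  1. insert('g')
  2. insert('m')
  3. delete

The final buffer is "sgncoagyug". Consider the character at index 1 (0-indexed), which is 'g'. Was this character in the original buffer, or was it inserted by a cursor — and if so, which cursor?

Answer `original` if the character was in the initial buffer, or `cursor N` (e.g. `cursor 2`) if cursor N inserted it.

Answer: cursor 1

Derivation:
After op 1 (insert('g')): buffer="sgncoagyug" (len 10), cursors c1@2 c2@7, authorship .1....2...
After op 2 (insert('m')): buffer="sgmncoagmyug" (len 12), cursors c1@3 c2@9, authorship .11....22...
After op 3 (delete): buffer="sgncoagyug" (len 10), cursors c1@2 c2@7, authorship .1....2...
Authorship (.=original, N=cursor N): . 1 . . . . 2 . . .
Index 1: author = 1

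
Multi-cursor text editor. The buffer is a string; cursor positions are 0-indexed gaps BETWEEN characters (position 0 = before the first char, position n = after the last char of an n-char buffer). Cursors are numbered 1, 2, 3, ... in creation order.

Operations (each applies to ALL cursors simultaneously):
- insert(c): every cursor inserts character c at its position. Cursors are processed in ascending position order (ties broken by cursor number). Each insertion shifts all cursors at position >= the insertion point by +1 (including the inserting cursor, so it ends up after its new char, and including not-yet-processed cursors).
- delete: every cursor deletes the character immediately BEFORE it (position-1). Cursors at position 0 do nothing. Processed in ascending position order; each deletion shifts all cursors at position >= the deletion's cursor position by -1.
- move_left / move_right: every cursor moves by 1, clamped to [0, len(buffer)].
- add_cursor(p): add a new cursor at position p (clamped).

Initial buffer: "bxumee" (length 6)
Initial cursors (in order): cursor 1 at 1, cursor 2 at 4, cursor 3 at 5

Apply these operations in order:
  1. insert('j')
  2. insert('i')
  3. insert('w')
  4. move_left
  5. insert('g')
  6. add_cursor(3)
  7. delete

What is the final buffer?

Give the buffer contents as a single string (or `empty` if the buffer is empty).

After op 1 (insert('j')): buffer="bjxumjeje" (len 9), cursors c1@2 c2@6 c3@8, authorship .1...2.3.
After op 2 (insert('i')): buffer="bjixumjiejie" (len 12), cursors c1@3 c2@8 c3@11, authorship .11...22.33.
After op 3 (insert('w')): buffer="bjiwxumjiwejiwe" (len 15), cursors c1@4 c2@10 c3@14, authorship .111...222.333.
After op 4 (move_left): buffer="bjiwxumjiwejiwe" (len 15), cursors c1@3 c2@9 c3@13, authorship .111...222.333.
After op 5 (insert('g')): buffer="bjigwxumjigwejigwe" (len 18), cursors c1@4 c2@11 c3@16, authorship .1111...2222.3333.
After op 6 (add_cursor(3)): buffer="bjigwxumjigwejigwe" (len 18), cursors c4@3 c1@4 c2@11 c3@16, authorship .1111...2222.3333.
After op 7 (delete): buffer="bjwxumjiwejiwe" (len 14), cursors c1@2 c4@2 c2@8 c3@12, authorship .11...222.333.

Answer: bjwxumjiwejiwe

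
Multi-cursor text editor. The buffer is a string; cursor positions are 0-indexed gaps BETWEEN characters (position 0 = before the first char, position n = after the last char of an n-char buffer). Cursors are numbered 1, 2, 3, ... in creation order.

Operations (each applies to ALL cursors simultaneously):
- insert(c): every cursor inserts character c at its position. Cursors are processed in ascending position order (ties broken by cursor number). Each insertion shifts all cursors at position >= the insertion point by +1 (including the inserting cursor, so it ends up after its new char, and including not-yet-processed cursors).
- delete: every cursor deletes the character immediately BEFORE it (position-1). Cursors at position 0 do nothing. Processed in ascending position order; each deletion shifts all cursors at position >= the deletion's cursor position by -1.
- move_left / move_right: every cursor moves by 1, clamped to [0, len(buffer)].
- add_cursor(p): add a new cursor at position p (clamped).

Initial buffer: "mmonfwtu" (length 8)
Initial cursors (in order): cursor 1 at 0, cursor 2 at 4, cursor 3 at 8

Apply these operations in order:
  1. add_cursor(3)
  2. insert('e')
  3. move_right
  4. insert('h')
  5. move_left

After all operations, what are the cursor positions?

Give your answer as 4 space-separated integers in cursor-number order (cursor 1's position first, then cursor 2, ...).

Answer: 2 10 15 7

Derivation:
After op 1 (add_cursor(3)): buffer="mmonfwtu" (len 8), cursors c1@0 c4@3 c2@4 c3@8, authorship ........
After op 2 (insert('e')): buffer="emmoenefwtue" (len 12), cursors c1@1 c4@5 c2@7 c3@12, authorship 1...4.2....3
After op 3 (move_right): buffer="emmoenefwtue" (len 12), cursors c1@2 c4@6 c2@8 c3@12, authorship 1...4.2....3
After op 4 (insert('h')): buffer="emhmoenhefhwtueh" (len 16), cursors c1@3 c4@8 c2@11 c3@16, authorship 1.1..4.42.2...33
After op 5 (move_left): buffer="emhmoenhefhwtueh" (len 16), cursors c1@2 c4@7 c2@10 c3@15, authorship 1.1..4.42.2...33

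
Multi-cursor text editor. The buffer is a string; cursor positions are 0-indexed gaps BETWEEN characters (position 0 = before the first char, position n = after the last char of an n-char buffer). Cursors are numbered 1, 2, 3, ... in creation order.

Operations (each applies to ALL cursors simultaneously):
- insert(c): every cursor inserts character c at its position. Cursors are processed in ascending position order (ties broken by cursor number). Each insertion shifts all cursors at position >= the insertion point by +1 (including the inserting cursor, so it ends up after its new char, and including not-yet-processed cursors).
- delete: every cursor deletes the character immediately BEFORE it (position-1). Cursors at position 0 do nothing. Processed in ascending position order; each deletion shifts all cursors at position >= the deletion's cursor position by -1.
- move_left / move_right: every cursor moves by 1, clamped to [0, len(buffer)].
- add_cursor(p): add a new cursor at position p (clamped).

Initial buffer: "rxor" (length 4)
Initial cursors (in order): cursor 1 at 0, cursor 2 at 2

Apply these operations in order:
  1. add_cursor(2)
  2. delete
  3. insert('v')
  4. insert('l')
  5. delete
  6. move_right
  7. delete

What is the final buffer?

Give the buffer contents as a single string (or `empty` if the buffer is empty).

After op 1 (add_cursor(2)): buffer="rxor" (len 4), cursors c1@0 c2@2 c3@2, authorship ....
After op 2 (delete): buffer="or" (len 2), cursors c1@0 c2@0 c3@0, authorship ..
After op 3 (insert('v')): buffer="vvvor" (len 5), cursors c1@3 c2@3 c3@3, authorship 123..
After op 4 (insert('l')): buffer="vvvlllor" (len 8), cursors c1@6 c2@6 c3@6, authorship 123123..
After op 5 (delete): buffer="vvvor" (len 5), cursors c1@3 c2@3 c3@3, authorship 123..
After op 6 (move_right): buffer="vvvor" (len 5), cursors c1@4 c2@4 c3@4, authorship 123..
After op 7 (delete): buffer="vr" (len 2), cursors c1@1 c2@1 c3@1, authorship 1.

Answer: vr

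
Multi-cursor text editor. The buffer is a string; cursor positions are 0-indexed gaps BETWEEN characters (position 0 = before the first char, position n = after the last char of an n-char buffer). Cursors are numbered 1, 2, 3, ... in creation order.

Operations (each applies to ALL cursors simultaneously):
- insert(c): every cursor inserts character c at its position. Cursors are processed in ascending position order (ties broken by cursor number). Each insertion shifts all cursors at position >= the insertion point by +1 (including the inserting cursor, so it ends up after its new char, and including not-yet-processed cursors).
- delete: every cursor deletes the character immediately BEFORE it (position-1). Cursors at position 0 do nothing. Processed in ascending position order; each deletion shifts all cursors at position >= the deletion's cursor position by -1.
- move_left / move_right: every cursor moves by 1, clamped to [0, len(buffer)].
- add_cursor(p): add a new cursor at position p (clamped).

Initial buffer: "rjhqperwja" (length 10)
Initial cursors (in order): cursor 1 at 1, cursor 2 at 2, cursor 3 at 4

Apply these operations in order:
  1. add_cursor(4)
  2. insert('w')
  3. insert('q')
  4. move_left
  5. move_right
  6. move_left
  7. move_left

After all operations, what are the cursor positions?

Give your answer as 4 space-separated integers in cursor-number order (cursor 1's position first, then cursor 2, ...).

Answer: 1 4 10 10

Derivation:
After op 1 (add_cursor(4)): buffer="rjhqperwja" (len 10), cursors c1@1 c2@2 c3@4 c4@4, authorship ..........
After op 2 (insert('w')): buffer="rwjwhqwwperwja" (len 14), cursors c1@2 c2@4 c3@8 c4@8, authorship .1.2..34......
After op 3 (insert('q')): buffer="rwqjwqhqwwqqperwja" (len 18), cursors c1@3 c2@6 c3@12 c4@12, authorship .11.22..3434......
After op 4 (move_left): buffer="rwqjwqhqwwqqperwja" (len 18), cursors c1@2 c2@5 c3@11 c4@11, authorship .11.22..3434......
After op 5 (move_right): buffer="rwqjwqhqwwqqperwja" (len 18), cursors c1@3 c2@6 c3@12 c4@12, authorship .11.22..3434......
After op 6 (move_left): buffer="rwqjwqhqwwqqperwja" (len 18), cursors c1@2 c2@5 c3@11 c4@11, authorship .11.22..3434......
After op 7 (move_left): buffer="rwqjwqhqwwqqperwja" (len 18), cursors c1@1 c2@4 c3@10 c4@10, authorship .11.22..3434......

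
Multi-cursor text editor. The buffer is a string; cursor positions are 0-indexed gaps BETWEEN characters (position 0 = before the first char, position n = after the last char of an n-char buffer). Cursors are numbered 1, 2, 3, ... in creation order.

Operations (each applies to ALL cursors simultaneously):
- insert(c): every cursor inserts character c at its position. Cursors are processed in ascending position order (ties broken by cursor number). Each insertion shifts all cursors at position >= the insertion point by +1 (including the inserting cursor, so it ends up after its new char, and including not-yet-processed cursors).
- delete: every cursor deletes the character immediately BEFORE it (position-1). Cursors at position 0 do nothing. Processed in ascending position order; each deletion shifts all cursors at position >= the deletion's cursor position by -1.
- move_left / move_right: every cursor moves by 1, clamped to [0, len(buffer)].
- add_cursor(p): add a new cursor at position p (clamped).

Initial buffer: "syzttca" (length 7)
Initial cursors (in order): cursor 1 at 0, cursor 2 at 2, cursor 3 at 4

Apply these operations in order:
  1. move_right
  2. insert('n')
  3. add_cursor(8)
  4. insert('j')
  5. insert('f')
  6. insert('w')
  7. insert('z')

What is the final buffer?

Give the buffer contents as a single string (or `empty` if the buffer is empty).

Answer: snjfwzyznjfwzttnjjffwwzzca

Derivation:
After op 1 (move_right): buffer="syzttca" (len 7), cursors c1@1 c2@3 c3@5, authorship .......
After op 2 (insert('n')): buffer="snyznttnca" (len 10), cursors c1@2 c2@5 c3@8, authorship .1..2..3..
After op 3 (add_cursor(8)): buffer="snyznttnca" (len 10), cursors c1@2 c2@5 c3@8 c4@8, authorship .1..2..3..
After op 4 (insert('j')): buffer="snjyznjttnjjca" (len 14), cursors c1@3 c2@7 c3@12 c4@12, authorship .11..22..334..
After op 5 (insert('f')): buffer="snjfyznjfttnjjffca" (len 18), cursors c1@4 c2@9 c3@16 c4@16, authorship .111..222..33434..
After op 6 (insert('w')): buffer="snjfwyznjfwttnjjffwwca" (len 22), cursors c1@5 c2@11 c3@20 c4@20, authorship .1111..2222..3343434..
After op 7 (insert('z')): buffer="snjfwzyznjfwzttnjjffwwzzca" (len 26), cursors c1@6 c2@13 c3@24 c4@24, authorship .11111..22222..334343434..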